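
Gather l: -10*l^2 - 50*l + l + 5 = -10*l^2 - 49*l + 5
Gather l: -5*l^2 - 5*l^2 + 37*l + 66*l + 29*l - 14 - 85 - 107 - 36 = -10*l^2 + 132*l - 242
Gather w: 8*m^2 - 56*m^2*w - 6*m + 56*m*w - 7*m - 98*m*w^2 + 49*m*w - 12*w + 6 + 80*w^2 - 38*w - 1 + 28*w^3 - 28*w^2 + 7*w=8*m^2 - 13*m + 28*w^3 + w^2*(52 - 98*m) + w*(-56*m^2 + 105*m - 43) + 5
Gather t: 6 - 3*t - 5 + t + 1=2 - 2*t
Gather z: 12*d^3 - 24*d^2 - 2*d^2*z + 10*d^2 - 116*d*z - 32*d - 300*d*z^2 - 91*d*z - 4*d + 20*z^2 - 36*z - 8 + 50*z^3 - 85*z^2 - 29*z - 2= 12*d^3 - 14*d^2 - 36*d + 50*z^3 + z^2*(-300*d - 65) + z*(-2*d^2 - 207*d - 65) - 10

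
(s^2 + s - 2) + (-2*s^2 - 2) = -s^2 + s - 4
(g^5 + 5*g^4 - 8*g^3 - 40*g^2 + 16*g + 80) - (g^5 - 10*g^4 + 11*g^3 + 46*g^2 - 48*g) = 15*g^4 - 19*g^3 - 86*g^2 + 64*g + 80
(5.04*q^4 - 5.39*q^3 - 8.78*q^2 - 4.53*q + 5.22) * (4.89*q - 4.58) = 24.6456*q^5 - 49.4403*q^4 - 18.248*q^3 + 18.0607*q^2 + 46.2732*q - 23.9076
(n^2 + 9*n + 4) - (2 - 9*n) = n^2 + 18*n + 2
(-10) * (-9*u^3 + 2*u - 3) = 90*u^3 - 20*u + 30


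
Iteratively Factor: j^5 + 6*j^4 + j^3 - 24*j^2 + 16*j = (j - 1)*(j^4 + 7*j^3 + 8*j^2 - 16*j) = (j - 1)^2*(j^3 + 8*j^2 + 16*j) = (j - 1)^2*(j + 4)*(j^2 + 4*j) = j*(j - 1)^2*(j + 4)*(j + 4)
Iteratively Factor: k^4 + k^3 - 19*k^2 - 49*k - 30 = (k + 3)*(k^3 - 2*k^2 - 13*k - 10) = (k + 1)*(k + 3)*(k^2 - 3*k - 10) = (k + 1)*(k + 2)*(k + 3)*(k - 5)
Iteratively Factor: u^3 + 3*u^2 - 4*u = (u + 4)*(u^2 - u) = u*(u + 4)*(u - 1)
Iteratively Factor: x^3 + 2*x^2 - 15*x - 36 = (x + 3)*(x^2 - x - 12) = (x + 3)^2*(x - 4)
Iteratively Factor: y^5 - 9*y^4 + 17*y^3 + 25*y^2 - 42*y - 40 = (y - 5)*(y^4 - 4*y^3 - 3*y^2 + 10*y + 8) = (y - 5)*(y - 4)*(y^3 - 3*y - 2) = (y - 5)*(y - 4)*(y + 1)*(y^2 - y - 2) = (y - 5)*(y - 4)*(y + 1)^2*(y - 2)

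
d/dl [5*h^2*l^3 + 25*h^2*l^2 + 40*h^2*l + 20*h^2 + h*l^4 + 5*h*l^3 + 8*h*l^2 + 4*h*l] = h*(15*h*l^2 + 50*h*l + 40*h + 4*l^3 + 15*l^2 + 16*l + 4)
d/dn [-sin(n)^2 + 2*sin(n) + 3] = 2*(1 - sin(n))*cos(n)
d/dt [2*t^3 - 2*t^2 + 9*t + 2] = 6*t^2 - 4*t + 9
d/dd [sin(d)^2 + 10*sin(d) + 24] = 2*(sin(d) + 5)*cos(d)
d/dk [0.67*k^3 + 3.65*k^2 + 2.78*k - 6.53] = 2.01*k^2 + 7.3*k + 2.78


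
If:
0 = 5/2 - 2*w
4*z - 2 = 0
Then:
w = 5/4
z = 1/2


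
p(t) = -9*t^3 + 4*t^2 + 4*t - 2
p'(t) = -27*t^2 + 8*t + 4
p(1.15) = -5.80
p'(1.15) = -22.51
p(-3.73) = 505.79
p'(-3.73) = -401.49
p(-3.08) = 286.59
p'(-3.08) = -276.77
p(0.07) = -1.70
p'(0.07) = 4.43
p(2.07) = -56.41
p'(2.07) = -95.13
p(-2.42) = 139.30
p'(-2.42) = -173.48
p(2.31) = -82.35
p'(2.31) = -121.59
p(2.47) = -103.34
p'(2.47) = -140.96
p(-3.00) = 265.00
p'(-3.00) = -263.00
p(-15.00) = 31213.00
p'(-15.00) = -6191.00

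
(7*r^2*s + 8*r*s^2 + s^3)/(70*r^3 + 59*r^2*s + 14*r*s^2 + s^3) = s*(r + s)/(10*r^2 + 7*r*s + s^2)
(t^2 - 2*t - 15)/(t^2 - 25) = (t + 3)/(t + 5)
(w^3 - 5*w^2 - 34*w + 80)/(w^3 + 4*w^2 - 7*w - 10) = (w - 8)/(w + 1)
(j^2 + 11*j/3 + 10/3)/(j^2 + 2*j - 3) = (3*j^2 + 11*j + 10)/(3*(j^2 + 2*j - 3))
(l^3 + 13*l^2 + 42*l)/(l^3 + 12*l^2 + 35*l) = (l + 6)/(l + 5)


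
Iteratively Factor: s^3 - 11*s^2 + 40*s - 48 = (s - 3)*(s^2 - 8*s + 16) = (s - 4)*(s - 3)*(s - 4)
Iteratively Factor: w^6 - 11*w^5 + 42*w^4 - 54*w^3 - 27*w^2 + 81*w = (w - 3)*(w^5 - 8*w^4 + 18*w^3 - 27*w) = (w - 3)^2*(w^4 - 5*w^3 + 3*w^2 + 9*w) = w*(w - 3)^2*(w^3 - 5*w^2 + 3*w + 9) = w*(w - 3)^3*(w^2 - 2*w - 3) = w*(w - 3)^4*(w + 1)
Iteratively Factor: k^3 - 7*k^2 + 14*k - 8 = (k - 1)*(k^2 - 6*k + 8) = (k - 4)*(k - 1)*(k - 2)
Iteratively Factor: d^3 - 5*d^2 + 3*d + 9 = (d - 3)*(d^2 - 2*d - 3) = (d - 3)*(d + 1)*(d - 3)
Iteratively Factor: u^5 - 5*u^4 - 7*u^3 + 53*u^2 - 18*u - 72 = (u + 1)*(u^4 - 6*u^3 - u^2 + 54*u - 72) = (u - 2)*(u + 1)*(u^3 - 4*u^2 - 9*u + 36) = (u - 2)*(u + 1)*(u + 3)*(u^2 - 7*u + 12) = (u - 3)*(u - 2)*(u + 1)*(u + 3)*(u - 4)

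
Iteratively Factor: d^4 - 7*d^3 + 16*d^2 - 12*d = (d - 2)*(d^3 - 5*d^2 + 6*d) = (d - 3)*(d - 2)*(d^2 - 2*d) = (d - 3)*(d - 2)^2*(d)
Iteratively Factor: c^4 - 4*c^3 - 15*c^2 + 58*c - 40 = (c - 2)*(c^3 - 2*c^2 - 19*c + 20) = (c - 5)*(c - 2)*(c^2 + 3*c - 4) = (c - 5)*(c - 2)*(c - 1)*(c + 4)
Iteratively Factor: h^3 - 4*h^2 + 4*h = (h - 2)*(h^2 - 2*h) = h*(h - 2)*(h - 2)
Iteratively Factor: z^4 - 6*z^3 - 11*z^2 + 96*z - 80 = (z - 1)*(z^3 - 5*z^2 - 16*z + 80) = (z - 5)*(z - 1)*(z^2 - 16) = (z - 5)*(z - 1)*(z + 4)*(z - 4)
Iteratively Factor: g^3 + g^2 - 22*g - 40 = (g + 4)*(g^2 - 3*g - 10) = (g - 5)*(g + 4)*(g + 2)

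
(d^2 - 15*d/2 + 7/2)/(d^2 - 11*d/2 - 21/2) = (2*d - 1)/(2*d + 3)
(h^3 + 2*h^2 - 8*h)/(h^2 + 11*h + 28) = h*(h - 2)/(h + 7)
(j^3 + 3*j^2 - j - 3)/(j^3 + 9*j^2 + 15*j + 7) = (j^2 + 2*j - 3)/(j^2 + 8*j + 7)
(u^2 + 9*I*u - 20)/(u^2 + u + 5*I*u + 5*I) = (u + 4*I)/(u + 1)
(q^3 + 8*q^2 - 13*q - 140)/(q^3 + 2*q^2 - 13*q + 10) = (q^2 + 3*q - 28)/(q^2 - 3*q + 2)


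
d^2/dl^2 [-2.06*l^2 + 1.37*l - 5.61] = -4.12000000000000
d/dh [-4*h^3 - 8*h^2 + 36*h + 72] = -12*h^2 - 16*h + 36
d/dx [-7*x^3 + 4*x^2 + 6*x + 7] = -21*x^2 + 8*x + 6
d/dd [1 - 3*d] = -3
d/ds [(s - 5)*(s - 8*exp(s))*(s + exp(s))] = (s - 5)*(s - 8*exp(s))*(exp(s) + 1) - (s - 5)*(s + exp(s))*(8*exp(s) - 1) + (s - 8*exp(s))*(s + exp(s))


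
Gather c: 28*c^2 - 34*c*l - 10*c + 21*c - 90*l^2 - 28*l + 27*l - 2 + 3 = 28*c^2 + c*(11 - 34*l) - 90*l^2 - l + 1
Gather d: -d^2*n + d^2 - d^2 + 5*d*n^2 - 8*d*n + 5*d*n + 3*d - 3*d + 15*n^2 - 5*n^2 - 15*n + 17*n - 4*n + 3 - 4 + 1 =-d^2*n + d*(5*n^2 - 3*n) + 10*n^2 - 2*n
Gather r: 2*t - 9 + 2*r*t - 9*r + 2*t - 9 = r*(2*t - 9) + 4*t - 18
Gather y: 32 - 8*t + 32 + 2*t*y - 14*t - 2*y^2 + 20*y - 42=-22*t - 2*y^2 + y*(2*t + 20) + 22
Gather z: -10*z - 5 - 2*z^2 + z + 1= -2*z^2 - 9*z - 4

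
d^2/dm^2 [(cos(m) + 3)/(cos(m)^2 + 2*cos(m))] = (8*(cos(m) + 1)^2*(cos(m) + 3)*sin(m)^2 - (cos(m) + 2)^2*cos(m)^3 + (cos(m) + 2)*(6*cos(m) + 9*cos(2*m) + 2*cos(3*m) - 1)*cos(m))/((cos(m) + 2)^3*cos(m)^3)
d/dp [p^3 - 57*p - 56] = 3*p^2 - 57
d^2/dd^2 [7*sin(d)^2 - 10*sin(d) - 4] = 10*sin(d) + 14*cos(2*d)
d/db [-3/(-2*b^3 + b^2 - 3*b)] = 3*(-6*b^2 + 2*b - 3)/(b^2*(2*b^2 - b + 3)^2)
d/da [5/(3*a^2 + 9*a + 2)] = 15*(-2*a - 3)/(3*a^2 + 9*a + 2)^2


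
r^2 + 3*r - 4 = (r - 1)*(r + 4)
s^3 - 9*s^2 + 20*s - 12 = (s - 6)*(s - 2)*(s - 1)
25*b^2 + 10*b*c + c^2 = (5*b + c)^2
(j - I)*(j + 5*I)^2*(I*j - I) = I*j^4 - 9*j^3 - I*j^3 + 9*j^2 - 15*I*j^2 - 25*j + 15*I*j + 25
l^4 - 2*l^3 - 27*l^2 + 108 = (l - 6)*(l - 2)*(l + 3)^2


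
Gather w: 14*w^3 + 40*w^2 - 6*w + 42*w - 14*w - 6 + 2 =14*w^3 + 40*w^2 + 22*w - 4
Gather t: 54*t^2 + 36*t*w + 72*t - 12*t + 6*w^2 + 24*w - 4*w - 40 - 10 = 54*t^2 + t*(36*w + 60) + 6*w^2 + 20*w - 50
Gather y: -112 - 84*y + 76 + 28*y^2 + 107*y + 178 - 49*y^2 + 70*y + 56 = -21*y^2 + 93*y + 198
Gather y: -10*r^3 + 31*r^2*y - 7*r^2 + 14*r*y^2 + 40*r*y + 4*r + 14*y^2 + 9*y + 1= -10*r^3 - 7*r^2 + 4*r + y^2*(14*r + 14) + y*(31*r^2 + 40*r + 9) + 1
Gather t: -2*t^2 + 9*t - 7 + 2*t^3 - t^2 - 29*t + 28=2*t^3 - 3*t^2 - 20*t + 21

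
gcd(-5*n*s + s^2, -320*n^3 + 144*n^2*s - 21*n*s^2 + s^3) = -5*n + s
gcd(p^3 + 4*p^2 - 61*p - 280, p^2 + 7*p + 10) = p + 5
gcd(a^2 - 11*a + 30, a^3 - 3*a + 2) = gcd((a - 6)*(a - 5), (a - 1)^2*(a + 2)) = 1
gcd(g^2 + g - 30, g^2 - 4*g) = 1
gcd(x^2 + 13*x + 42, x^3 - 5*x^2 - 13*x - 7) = 1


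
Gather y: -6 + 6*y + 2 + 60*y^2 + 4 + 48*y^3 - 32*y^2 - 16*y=48*y^3 + 28*y^2 - 10*y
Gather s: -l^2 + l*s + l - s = -l^2 + l + s*(l - 1)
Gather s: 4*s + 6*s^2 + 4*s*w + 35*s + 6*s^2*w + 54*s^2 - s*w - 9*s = s^2*(6*w + 60) + s*(3*w + 30)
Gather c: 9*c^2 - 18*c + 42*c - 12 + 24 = 9*c^2 + 24*c + 12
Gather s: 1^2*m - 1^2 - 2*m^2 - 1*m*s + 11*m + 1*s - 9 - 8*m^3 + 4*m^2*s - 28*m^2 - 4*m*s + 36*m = -8*m^3 - 30*m^2 + 48*m + s*(4*m^2 - 5*m + 1) - 10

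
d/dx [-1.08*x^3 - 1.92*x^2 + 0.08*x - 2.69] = -3.24*x^2 - 3.84*x + 0.08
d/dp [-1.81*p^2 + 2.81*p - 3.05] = 2.81 - 3.62*p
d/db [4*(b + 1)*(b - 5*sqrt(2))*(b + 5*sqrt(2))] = 12*b^2 + 8*b - 200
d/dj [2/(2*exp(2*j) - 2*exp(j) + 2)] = (1 - 2*exp(j))*exp(j)/(exp(2*j) - exp(j) + 1)^2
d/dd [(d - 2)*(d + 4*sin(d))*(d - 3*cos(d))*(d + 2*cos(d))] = (2 - d)*(d + 4*sin(d))*(d - 3*cos(d))*(2*sin(d) - 1) + (d - 2)*(d + 4*sin(d))*(d + 2*cos(d))*(3*sin(d) + 1) + (d - 2)*(d - 3*cos(d))*(d + 2*cos(d))*(4*cos(d) + 1) + (d + 4*sin(d))*(d - 3*cos(d))*(d + 2*cos(d))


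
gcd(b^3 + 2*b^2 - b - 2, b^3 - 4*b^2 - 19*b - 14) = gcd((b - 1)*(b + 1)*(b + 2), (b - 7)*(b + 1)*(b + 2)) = b^2 + 3*b + 2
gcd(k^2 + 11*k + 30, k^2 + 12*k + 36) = k + 6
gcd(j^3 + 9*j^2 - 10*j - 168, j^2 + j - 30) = j + 6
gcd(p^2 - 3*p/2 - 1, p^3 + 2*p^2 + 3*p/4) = p + 1/2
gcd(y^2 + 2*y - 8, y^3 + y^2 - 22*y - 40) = y + 4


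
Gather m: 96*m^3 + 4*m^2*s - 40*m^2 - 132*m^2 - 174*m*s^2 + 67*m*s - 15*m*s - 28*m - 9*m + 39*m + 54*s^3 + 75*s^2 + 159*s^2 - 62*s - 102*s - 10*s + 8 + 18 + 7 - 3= 96*m^3 + m^2*(4*s - 172) + m*(-174*s^2 + 52*s + 2) + 54*s^3 + 234*s^2 - 174*s + 30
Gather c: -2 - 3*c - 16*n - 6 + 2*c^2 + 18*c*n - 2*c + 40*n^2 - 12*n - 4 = 2*c^2 + c*(18*n - 5) + 40*n^2 - 28*n - 12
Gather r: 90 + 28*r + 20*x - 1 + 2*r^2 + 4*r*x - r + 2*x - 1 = 2*r^2 + r*(4*x + 27) + 22*x + 88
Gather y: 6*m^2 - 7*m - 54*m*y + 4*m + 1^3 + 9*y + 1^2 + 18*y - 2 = 6*m^2 - 3*m + y*(27 - 54*m)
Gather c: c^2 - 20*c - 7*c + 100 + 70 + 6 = c^2 - 27*c + 176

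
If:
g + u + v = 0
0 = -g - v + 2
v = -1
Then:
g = 3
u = -2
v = -1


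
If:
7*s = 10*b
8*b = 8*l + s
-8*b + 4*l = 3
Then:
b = -7/11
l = -23/44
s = -10/11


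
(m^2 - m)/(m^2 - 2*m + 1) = m/(m - 1)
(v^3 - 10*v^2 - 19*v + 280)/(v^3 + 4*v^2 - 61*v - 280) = (v - 7)/(v + 7)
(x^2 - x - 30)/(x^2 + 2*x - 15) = (x - 6)/(x - 3)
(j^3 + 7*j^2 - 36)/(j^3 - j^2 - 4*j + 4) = (j^2 + 9*j + 18)/(j^2 + j - 2)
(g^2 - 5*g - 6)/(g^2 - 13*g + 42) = (g + 1)/(g - 7)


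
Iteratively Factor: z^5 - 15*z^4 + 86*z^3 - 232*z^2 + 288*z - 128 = (z - 4)*(z^4 - 11*z^3 + 42*z^2 - 64*z + 32) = (z - 4)*(z - 2)*(z^3 - 9*z^2 + 24*z - 16) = (z - 4)^2*(z - 2)*(z^2 - 5*z + 4) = (z - 4)^2*(z - 2)*(z - 1)*(z - 4)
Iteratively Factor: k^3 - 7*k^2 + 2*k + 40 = (k - 4)*(k^2 - 3*k - 10) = (k - 4)*(k + 2)*(k - 5)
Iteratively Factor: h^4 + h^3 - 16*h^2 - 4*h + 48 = (h + 4)*(h^3 - 3*h^2 - 4*h + 12) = (h + 2)*(h + 4)*(h^2 - 5*h + 6) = (h - 3)*(h + 2)*(h + 4)*(h - 2)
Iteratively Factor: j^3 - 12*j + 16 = (j - 2)*(j^2 + 2*j - 8) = (j - 2)^2*(j + 4)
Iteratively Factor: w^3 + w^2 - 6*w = (w - 2)*(w^2 + 3*w) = (w - 2)*(w + 3)*(w)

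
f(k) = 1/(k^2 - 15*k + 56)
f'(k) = (15 - 2*k)/(k^2 - 15*k + 56)^2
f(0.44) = 0.02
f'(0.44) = 0.01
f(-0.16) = 0.02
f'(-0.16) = 0.00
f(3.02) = 0.05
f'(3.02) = 0.02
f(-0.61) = 0.02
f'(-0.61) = 0.00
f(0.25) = 0.02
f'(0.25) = 0.01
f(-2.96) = 0.01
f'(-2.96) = 0.00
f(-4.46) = 0.01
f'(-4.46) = 0.00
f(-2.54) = 0.01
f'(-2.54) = 0.00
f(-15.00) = 0.00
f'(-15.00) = 0.00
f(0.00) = 0.02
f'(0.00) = 0.00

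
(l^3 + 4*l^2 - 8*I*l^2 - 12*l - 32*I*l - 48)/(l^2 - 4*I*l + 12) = (l^2 + 2*l*(2 - I) - 8*I)/(l + 2*I)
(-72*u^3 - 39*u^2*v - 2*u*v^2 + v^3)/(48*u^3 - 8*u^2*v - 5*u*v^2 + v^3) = (-24*u^2 - 5*u*v + v^2)/(16*u^2 - 8*u*v + v^2)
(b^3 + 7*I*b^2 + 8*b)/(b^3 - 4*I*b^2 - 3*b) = (b + 8*I)/(b - 3*I)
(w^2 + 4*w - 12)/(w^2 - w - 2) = (w + 6)/(w + 1)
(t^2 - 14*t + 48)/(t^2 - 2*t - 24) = (t - 8)/(t + 4)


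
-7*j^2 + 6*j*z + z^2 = (-j + z)*(7*j + z)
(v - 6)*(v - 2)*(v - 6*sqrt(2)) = v^3 - 6*sqrt(2)*v^2 - 8*v^2 + 12*v + 48*sqrt(2)*v - 72*sqrt(2)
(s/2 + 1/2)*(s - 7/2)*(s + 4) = s^3/2 + 3*s^2/4 - 27*s/4 - 7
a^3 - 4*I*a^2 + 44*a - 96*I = (a - 8*I)*(a - 2*I)*(a + 6*I)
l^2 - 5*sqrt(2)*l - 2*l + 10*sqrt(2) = (l - 2)*(l - 5*sqrt(2))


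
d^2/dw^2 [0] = 0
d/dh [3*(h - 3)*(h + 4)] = 6*h + 3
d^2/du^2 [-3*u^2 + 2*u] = -6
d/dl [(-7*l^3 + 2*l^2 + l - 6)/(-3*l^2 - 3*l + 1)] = (21*l^4 + 42*l^3 - 24*l^2 - 32*l - 17)/(9*l^4 + 18*l^3 + 3*l^2 - 6*l + 1)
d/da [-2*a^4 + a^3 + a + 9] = -8*a^3 + 3*a^2 + 1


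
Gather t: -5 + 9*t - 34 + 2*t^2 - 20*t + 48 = 2*t^2 - 11*t + 9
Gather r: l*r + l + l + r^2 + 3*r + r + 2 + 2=2*l + r^2 + r*(l + 4) + 4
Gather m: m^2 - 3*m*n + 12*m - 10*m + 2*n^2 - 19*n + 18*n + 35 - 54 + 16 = m^2 + m*(2 - 3*n) + 2*n^2 - n - 3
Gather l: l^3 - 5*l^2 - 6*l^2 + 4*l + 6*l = l^3 - 11*l^2 + 10*l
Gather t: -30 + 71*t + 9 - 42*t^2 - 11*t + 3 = -42*t^2 + 60*t - 18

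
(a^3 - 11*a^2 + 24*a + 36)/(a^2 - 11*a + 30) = (a^2 - 5*a - 6)/(a - 5)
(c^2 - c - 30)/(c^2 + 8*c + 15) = (c - 6)/(c + 3)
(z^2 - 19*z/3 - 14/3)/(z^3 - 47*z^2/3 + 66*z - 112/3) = (3*z + 2)/(3*z^2 - 26*z + 16)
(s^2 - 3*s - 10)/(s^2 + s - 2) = (s - 5)/(s - 1)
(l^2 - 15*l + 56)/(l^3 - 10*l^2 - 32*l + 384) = (l - 7)/(l^2 - 2*l - 48)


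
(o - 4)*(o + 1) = o^2 - 3*o - 4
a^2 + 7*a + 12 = (a + 3)*(a + 4)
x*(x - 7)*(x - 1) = x^3 - 8*x^2 + 7*x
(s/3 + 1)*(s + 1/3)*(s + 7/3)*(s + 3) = s^4/3 + 26*s^3/9 + 232*s^2/27 + 86*s/9 + 7/3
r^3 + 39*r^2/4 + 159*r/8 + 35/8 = (r + 1/4)*(r + 5/2)*(r + 7)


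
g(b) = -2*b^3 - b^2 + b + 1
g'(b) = -6*b^2 - 2*b + 1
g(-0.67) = 0.48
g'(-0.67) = -0.35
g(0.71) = 0.49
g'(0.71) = -3.44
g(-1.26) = 2.15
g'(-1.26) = -6.01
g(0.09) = 1.08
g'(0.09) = 0.77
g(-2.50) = 23.50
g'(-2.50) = -31.50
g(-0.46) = 0.52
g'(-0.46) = 0.65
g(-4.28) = 135.21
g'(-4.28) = -100.35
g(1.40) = -5.05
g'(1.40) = -13.56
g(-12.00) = 3301.00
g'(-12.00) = -839.00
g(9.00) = -1529.00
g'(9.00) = -503.00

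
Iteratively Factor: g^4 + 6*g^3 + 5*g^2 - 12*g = (g - 1)*(g^3 + 7*g^2 + 12*g) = (g - 1)*(g + 3)*(g^2 + 4*g) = (g - 1)*(g + 3)*(g + 4)*(g)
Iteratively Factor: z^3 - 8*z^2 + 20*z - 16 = (z - 2)*(z^2 - 6*z + 8) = (z - 2)^2*(z - 4)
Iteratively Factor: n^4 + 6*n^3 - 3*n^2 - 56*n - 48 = (n + 4)*(n^3 + 2*n^2 - 11*n - 12) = (n - 3)*(n + 4)*(n^2 + 5*n + 4) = (n - 3)*(n + 4)^2*(n + 1)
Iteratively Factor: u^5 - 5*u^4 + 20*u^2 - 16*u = (u)*(u^4 - 5*u^3 + 20*u - 16) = u*(u - 2)*(u^3 - 3*u^2 - 6*u + 8) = u*(u - 2)*(u + 2)*(u^2 - 5*u + 4) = u*(u - 4)*(u - 2)*(u + 2)*(u - 1)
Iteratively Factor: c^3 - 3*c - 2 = (c + 1)*(c^2 - c - 2) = (c - 2)*(c + 1)*(c + 1)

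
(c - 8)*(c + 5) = c^2 - 3*c - 40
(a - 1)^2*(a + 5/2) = a^3 + a^2/2 - 4*a + 5/2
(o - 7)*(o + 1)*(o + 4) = o^3 - 2*o^2 - 31*o - 28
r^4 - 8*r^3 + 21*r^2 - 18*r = r*(r - 3)^2*(r - 2)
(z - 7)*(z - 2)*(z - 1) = z^3 - 10*z^2 + 23*z - 14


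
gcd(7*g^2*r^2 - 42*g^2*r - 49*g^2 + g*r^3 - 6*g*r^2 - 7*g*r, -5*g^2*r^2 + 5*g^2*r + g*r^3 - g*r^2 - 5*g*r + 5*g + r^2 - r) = 1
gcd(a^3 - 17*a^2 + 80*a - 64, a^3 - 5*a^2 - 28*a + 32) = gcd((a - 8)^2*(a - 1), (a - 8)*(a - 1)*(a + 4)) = a^2 - 9*a + 8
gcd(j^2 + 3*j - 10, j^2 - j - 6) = 1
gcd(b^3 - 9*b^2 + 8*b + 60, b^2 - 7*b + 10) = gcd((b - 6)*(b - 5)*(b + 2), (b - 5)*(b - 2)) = b - 5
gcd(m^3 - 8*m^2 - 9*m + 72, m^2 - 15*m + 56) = m - 8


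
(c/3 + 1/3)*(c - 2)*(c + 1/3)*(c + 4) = c^4/3 + 10*c^3/9 - 5*c^2/3 - 10*c/3 - 8/9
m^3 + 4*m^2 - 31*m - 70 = (m - 5)*(m + 2)*(m + 7)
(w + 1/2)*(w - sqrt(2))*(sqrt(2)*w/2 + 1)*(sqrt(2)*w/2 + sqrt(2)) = w^4/2 + 5*w^3/4 - w^2/2 - 5*w/2 - 1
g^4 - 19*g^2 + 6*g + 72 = (g - 3)^2*(g + 2)*(g + 4)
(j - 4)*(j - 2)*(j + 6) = j^3 - 28*j + 48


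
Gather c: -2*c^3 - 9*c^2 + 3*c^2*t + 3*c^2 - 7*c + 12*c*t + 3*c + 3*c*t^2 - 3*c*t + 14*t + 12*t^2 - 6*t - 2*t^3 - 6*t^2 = -2*c^3 + c^2*(3*t - 6) + c*(3*t^2 + 9*t - 4) - 2*t^3 + 6*t^2 + 8*t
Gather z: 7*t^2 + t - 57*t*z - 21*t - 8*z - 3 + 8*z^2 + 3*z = 7*t^2 - 20*t + 8*z^2 + z*(-57*t - 5) - 3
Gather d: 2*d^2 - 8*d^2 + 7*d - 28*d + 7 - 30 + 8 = -6*d^2 - 21*d - 15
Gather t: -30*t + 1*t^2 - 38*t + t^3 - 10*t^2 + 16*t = t^3 - 9*t^2 - 52*t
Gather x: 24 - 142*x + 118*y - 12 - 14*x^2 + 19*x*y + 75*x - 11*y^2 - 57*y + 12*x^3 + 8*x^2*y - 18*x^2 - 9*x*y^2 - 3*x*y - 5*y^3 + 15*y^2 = 12*x^3 + x^2*(8*y - 32) + x*(-9*y^2 + 16*y - 67) - 5*y^3 + 4*y^2 + 61*y + 12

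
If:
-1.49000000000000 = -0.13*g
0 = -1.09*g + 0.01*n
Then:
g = 11.46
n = 1249.31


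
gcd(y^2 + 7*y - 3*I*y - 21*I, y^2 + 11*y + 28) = y + 7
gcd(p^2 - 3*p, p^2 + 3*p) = p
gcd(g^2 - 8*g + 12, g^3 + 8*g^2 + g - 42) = g - 2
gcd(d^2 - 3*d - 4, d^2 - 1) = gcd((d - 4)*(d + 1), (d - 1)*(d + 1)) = d + 1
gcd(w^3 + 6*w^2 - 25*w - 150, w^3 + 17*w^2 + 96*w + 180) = w^2 + 11*w + 30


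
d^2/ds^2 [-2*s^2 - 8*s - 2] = -4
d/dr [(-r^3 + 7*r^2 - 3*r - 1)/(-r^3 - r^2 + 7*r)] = (8*r^4 - 20*r^3 + 43*r^2 - 2*r + 7)/(r^2*(r^4 + 2*r^3 - 13*r^2 - 14*r + 49))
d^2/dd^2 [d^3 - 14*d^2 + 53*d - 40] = 6*d - 28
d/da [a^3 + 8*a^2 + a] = 3*a^2 + 16*a + 1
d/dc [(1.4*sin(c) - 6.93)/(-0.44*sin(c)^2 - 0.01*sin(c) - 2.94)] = (0.616*sin(c)^2 - 6.0984*sin(c) - 4.1853)*cos(c)/(0.1936*sin(c)^4 + 0.0088*sin(c)^3 + 2.5873*sin(c)^2 + 0.0588*sin(c) + 8.6436)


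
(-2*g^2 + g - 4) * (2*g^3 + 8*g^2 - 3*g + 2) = -4*g^5 - 14*g^4 + 6*g^3 - 39*g^2 + 14*g - 8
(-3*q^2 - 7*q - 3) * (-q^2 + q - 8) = 3*q^4 + 4*q^3 + 20*q^2 + 53*q + 24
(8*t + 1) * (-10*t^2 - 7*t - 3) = -80*t^3 - 66*t^2 - 31*t - 3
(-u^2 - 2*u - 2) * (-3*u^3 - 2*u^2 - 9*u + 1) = 3*u^5 + 8*u^4 + 19*u^3 + 21*u^2 + 16*u - 2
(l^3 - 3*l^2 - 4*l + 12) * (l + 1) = l^4 - 2*l^3 - 7*l^2 + 8*l + 12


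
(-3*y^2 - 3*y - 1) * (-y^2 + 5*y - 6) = 3*y^4 - 12*y^3 + 4*y^2 + 13*y + 6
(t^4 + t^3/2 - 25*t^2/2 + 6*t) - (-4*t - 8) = t^4 + t^3/2 - 25*t^2/2 + 10*t + 8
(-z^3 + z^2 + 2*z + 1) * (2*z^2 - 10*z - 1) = -2*z^5 + 12*z^4 - 5*z^3 - 19*z^2 - 12*z - 1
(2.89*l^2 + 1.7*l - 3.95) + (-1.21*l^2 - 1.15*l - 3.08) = 1.68*l^2 + 0.55*l - 7.03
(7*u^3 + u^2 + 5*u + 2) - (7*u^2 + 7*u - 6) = 7*u^3 - 6*u^2 - 2*u + 8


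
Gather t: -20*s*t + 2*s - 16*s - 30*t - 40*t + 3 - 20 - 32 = -14*s + t*(-20*s - 70) - 49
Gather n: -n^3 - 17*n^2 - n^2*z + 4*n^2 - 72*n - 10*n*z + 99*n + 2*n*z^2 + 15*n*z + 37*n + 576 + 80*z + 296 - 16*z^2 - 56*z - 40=-n^3 + n^2*(-z - 13) + n*(2*z^2 + 5*z + 64) - 16*z^2 + 24*z + 832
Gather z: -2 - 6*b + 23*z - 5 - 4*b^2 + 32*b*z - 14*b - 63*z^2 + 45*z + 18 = -4*b^2 - 20*b - 63*z^2 + z*(32*b + 68) + 11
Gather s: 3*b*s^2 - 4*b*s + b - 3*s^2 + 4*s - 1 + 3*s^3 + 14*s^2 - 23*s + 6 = b + 3*s^3 + s^2*(3*b + 11) + s*(-4*b - 19) + 5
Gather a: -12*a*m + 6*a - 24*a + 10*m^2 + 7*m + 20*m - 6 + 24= a*(-12*m - 18) + 10*m^2 + 27*m + 18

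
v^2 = v^2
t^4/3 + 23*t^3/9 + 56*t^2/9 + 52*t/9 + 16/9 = (t/3 + 1/3)*(t + 2/3)*(t + 2)*(t + 4)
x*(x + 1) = x^2 + x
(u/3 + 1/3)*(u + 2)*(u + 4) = u^3/3 + 7*u^2/3 + 14*u/3 + 8/3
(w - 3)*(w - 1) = w^2 - 4*w + 3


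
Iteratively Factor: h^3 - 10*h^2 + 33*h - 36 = (h - 3)*(h^2 - 7*h + 12) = (h - 3)^2*(h - 4)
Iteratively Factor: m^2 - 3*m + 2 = (m - 1)*(m - 2)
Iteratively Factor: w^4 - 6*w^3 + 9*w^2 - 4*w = (w - 1)*(w^3 - 5*w^2 + 4*w) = (w - 1)^2*(w^2 - 4*w) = (w - 4)*(w - 1)^2*(w)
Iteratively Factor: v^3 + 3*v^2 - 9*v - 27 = (v + 3)*(v^2 - 9) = (v - 3)*(v + 3)*(v + 3)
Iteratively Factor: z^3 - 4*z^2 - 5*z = (z - 5)*(z^2 + z) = z*(z - 5)*(z + 1)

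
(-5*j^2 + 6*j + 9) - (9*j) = -5*j^2 - 3*j + 9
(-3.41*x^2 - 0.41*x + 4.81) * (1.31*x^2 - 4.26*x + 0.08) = -4.4671*x^4 + 13.9895*x^3 + 7.7749*x^2 - 20.5234*x + 0.3848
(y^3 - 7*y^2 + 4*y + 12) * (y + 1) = y^4 - 6*y^3 - 3*y^2 + 16*y + 12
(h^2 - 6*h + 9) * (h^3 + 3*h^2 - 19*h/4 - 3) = h^5 - 3*h^4 - 55*h^3/4 + 105*h^2/2 - 99*h/4 - 27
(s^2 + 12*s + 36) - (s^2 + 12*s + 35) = 1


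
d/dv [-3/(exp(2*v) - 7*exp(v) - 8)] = (6*exp(v) - 21)*exp(v)/(-exp(2*v) + 7*exp(v) + 8)^2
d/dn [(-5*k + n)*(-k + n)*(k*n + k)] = k*(5*k^2 - 12*k*n - 6*k + 3*n^2 + 2*n)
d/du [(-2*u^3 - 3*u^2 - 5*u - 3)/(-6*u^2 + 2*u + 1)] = (12*u^4 - 8*u^3 - 42*u^2 - 42*u + 1)/(36*u^4 - 24*u^3 - 8*u^2 + 4*u + 1)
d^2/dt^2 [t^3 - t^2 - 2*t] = 6*t - 2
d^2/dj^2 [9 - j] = 0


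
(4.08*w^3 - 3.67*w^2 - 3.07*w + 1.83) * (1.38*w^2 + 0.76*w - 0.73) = 5.6304*w^5 - 1.9638*w^4 - 10.0042*w^3 + 2.8713*w^2 + 3.6319*w - 1.3359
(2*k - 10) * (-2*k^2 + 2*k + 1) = -4*k^3 + 24*k^2 - 18*k - 10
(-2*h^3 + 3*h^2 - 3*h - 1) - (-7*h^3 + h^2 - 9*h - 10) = 5*h^3 + 2*h^2 + 6*h + 9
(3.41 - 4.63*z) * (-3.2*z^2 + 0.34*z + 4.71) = 14.816*z^3 - 12.4862*z^2 - 20.6479*z + 16.0611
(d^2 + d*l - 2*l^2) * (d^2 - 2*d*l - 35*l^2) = d^4 - d^3*l - 39*d^2*l^2 - 31*d*l^3 + 70*l^4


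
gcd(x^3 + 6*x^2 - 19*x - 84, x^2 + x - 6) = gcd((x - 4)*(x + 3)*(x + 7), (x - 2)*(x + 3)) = x + 3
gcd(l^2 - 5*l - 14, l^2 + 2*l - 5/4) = 1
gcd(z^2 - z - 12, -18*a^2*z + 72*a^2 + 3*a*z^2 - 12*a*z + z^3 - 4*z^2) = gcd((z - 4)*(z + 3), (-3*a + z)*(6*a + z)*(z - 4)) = z - 4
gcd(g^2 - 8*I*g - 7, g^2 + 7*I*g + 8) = g - I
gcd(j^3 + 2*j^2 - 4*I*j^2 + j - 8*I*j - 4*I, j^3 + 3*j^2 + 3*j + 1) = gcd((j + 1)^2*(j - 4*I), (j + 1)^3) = j^2 + 2*j + 1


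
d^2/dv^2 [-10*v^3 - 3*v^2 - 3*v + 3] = -60*v - 6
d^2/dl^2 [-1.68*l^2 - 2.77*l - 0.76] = -3.36000000000000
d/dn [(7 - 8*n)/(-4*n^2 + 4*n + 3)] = 4*(-8*n^2 + 14*n - 13)/(16*n^4 - 32*n^3 - 8*n^2 + 24*n + 9)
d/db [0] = 0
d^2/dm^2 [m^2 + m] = 2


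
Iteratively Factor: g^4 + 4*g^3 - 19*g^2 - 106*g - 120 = (g + 4)*(g^3 - 19*g - 30) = (g - 5)*(g + 4)*(g^2 + 5*g + 6) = (g - 5)*(g + 2)*(g + 4)*(g + 3)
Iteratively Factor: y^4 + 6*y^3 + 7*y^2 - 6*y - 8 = (y - 1)*(y^3 + 7*y^2 + 14*y + 8) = (y - 1)*(y + 2)*(y^2 + 5*y + 4) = (y - 1)*(y + 2)*(y + 4)*(y + 1)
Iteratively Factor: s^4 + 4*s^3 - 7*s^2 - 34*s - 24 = (s - 3)*(s^3 + 7*s^2 + 14*s + 8) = (s - 3)*(s + 1)*(s^2 + 6*s + 8) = (s - 3)*(s + 1)*(s + 4)*(s + 2)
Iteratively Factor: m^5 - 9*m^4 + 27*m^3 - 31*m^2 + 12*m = (m - 4)*(m^4 - 5*m^3 + 7*m^2 - 3*m) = (m - 4)*(m - 3)*(m^3 - 2*m^2 + m) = (m - 4)*(m - 3)*(m - 1)*(m^2 - m) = m*(m - 4)*(m - 3)*(m - 1)*(m - 1)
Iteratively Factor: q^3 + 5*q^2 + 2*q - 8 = (q + 4)*(q^2 + q - 2) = (q + 2)*(q + 4)*(q - 1)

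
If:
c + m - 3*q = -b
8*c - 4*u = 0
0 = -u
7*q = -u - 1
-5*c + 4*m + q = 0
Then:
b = -13/28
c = 0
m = 1/28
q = -1/7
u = 0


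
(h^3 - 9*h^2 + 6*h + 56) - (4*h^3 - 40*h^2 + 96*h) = -3*h^3 + 31*h^2 - 90*h + 56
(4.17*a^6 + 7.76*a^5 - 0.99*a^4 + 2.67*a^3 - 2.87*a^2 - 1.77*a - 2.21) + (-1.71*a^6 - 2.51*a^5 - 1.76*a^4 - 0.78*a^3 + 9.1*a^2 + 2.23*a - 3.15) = 2.46*a^6 + 5.25*a^5 - 2.75*a^4 + 1.89*a^3 + 6.23*a^2 + 0.46*a - 5.36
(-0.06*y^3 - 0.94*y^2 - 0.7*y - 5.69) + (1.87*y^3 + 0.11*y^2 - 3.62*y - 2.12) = 1.81*y^3 - 0.83*y^2 - 4.32*y - 7.81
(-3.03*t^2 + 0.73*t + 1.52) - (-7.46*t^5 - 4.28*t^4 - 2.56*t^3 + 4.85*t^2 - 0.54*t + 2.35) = 7.46*t^5 + 4.28*t^4 + 2.56*t^3 - 7.88*t^2 + 1.27*t - 0.83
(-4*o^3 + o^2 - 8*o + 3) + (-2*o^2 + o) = -4*o^3 - o^2 - 7*o + 3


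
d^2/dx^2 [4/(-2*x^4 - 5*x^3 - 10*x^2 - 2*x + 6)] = 8*((12*x^2 + 15*x + 10)*(2*x^4 + 5*x^3 + 10*x^2 + 2*x - 6) - (8*x^3 + 15*x^2 + 20*x + 2)^2)/(2*x^4 + 5*x^3 + 10*x^2 + 2*x - 6)^3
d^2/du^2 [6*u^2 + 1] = 12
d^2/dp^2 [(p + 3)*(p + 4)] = 2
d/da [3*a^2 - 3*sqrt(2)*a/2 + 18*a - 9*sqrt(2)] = 6*a - 3*sqrt(2)/2 + 18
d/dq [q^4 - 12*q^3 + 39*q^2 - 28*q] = 4*q^3 - 36*q^2 + 78*q - 28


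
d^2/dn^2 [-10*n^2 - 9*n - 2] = -20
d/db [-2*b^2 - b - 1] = -4*b - 1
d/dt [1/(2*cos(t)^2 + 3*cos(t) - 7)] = (4*cos(t) + 3)*sin(t)/(3*cos(t) + cos(2*t) - 6)^2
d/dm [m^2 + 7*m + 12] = 2*m + 7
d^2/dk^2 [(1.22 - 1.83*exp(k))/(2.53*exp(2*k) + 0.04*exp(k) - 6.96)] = (-11.713647*exp(4*k) + 31.421588*exp(3*k) - 192.974232*exp(2*k) + 85.423424*exp(k) - 88.30848)*exp(k)/(16.194277*exp(6*k) + 0.768108*exp(5*k) - 133.638648*exp(4*k) - 4.226048*exp(3*k) + 367.638336*exp(2*k) + 5.812992*exp(k) - 337.153536)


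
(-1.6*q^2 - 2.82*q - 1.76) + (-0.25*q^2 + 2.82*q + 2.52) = 0.76 - 1.85*q^2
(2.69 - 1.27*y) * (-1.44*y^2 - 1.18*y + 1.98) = 1.8288*y^3 - 2.375*y^2 - 5.6888*y + 5.3262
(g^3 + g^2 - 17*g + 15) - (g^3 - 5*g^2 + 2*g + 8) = 6*g^2 - 19*g + 7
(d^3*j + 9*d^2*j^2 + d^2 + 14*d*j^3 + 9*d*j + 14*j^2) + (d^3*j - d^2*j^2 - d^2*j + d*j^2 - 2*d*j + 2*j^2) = 2*d^3*j + 8*d^2*j^2 - d^2*j + d^2 + 14*d*j^3 + d*j^2 + 7*d*j + 16*j^2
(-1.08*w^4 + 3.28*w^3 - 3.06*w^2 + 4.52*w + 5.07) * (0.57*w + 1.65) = -0.6156*w^5 + 0.0875999999999997*w^4 + 3.6678*w^3 - 2.4726*w^2 + 10.3479*w + 8.3655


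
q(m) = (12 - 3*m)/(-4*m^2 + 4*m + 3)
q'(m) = (12 - 3*m)*(8*m - 4)/(-4*m^2 + 4*m + 3)^2 - 3/(-4*m^2 + 4*m + 3)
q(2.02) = -1.13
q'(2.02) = 3.20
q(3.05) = -0.13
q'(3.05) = 0.26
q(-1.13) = -2.32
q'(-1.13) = -4.12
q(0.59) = 2.58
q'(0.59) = -0.29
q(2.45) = -0.41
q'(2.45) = 0.84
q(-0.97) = -3.21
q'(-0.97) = -7.49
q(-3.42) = -0.39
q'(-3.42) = -0.16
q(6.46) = 0.05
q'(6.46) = 0.00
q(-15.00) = -0.06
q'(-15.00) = 0.00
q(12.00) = 0.05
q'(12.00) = 0.00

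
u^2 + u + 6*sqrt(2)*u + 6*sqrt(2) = (u + 1)*(u + 6*sqrt(2))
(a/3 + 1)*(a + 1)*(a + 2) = a^3/3 + 2*a^2 + 11*a/3 + 2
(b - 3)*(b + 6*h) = b^2 + 6*b*h - 3*b - 18*h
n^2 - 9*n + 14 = (n - 7)*(n - 2)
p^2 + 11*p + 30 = (p + 5)*(p + 6)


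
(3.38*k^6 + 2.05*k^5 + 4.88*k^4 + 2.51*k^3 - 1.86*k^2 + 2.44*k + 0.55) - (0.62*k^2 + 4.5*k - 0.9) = 3.38*k^6 + 2.05*k^5 + 4.88*k^4 + 2.51*k^3 - 2.48*k^2 - 2.06*k + 1.45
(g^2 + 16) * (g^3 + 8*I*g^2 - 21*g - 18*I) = g^5 + 8*I*g^4 - 5*g^3 + 110*I*g^2 - 336*g - 288*I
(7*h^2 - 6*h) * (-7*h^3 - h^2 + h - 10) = -49*h^5 + 35*h^4 + 13*h^3 - 76*h^2 + 60*h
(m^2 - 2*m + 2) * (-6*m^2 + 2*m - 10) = -6*m^4 + 14*m^3 - 26*m^2 + 24*m - 20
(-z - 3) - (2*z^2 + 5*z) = -2*z^2 - 6*z - 3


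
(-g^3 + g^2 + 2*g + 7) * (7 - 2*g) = 2*g^4 - 9*g^3 + 3*g^2 + 49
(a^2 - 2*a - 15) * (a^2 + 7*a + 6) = a^4 + 5*a^3 - 23*a^2 - 117*a - 90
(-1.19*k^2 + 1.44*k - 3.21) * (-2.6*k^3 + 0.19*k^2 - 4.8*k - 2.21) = 3.094*k^5 - 3.9701*k^4 + 14.3316*k^3 - 4.892*k^2 + 12.2256*k + 7.0941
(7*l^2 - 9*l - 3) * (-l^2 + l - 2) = -7*l^4 + 16*l^3 - 20*l^2 + 15*l + 6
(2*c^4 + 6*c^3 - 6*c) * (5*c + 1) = 10*c^5 + 32*c^4 + 6*c^3 - 30*c^2 - 6*c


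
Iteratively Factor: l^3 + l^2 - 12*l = (l)*(l^2 + l - 12) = l*(l - 3)*(l + 4)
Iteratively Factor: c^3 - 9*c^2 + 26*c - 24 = (c - 2)*(c^2 - 7*c + 12) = (c - 4)*(c - 2)*(c - 3)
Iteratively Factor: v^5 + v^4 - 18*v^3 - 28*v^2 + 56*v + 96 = (v - 2)*(v^4 + 3*v^3 - 12*v^2 - 52*v - 48) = (v - 2)*(v + 2)*(v^3 + v^2 - 14*v - 24) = (v - 2)*(v + 2)*(v + 3)*(v^2 - 2*v - 8) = (v - 4)*(v - 2)*(v + 2)*(v + 3)*(v + 2)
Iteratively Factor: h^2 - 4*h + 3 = (h - 1)*(h - 3)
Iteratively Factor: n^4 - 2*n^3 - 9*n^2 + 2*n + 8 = (n + 1)*(n^3 - 3*n^2 - 6*n + 8) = (n - 4)*(n + 1)*(n^2 + n - 2) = (n - 4)*(n - 1)*(n + 1)*(n + 2)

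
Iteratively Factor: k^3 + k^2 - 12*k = (k - 3)*(k^2 + 4*k) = (k - 3)*(k + 4)*(k)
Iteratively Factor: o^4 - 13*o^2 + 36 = (o + 2)*(o^3 - 2*o^2 - 9*o + 18) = (o - 2)*(o + 2)*(o^2 - 9) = (o - 3)*(o - 2)*(o + 2)*(o + 3)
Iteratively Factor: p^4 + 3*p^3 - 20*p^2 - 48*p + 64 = (p + 4)*(p^3 - p^2 - 16*p + 16) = (p + 4)^2*(p^2 - 5*p + 4) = (p - 4)*(p + 4)^2*(p - 1)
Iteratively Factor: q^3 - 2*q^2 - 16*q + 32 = (q + 4)*(q^2 - 6*q + 8) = (q - 4)*(q + 4)*(q - 2)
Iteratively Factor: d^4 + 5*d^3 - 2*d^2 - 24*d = (d + 4)*(d^3 + d^2 - 6*d) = (d - 2)*(d + 4)*(d^2 + 3*d) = d*(d - 2)*(d + 4)*(d + 3)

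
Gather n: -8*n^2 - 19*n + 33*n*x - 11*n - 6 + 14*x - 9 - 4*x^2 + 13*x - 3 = -8*n^2 + n*(33*x - 30) - 4*x^2 + 27*x - 18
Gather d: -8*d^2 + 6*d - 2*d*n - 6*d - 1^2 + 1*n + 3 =-8*d^2 - 2*d*n + n + 2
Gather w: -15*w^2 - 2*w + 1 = -15*w^2 - 2*w + 1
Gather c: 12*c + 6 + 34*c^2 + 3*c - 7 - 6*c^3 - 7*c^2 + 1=-6*c^3 + 27*c^2 + 15*c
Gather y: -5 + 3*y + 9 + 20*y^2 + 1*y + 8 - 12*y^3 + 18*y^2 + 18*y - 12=-12*y^3 + 38*y^2 + 22*y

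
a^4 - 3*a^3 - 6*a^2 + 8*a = a*(a - 4)*(a - 1)*(a + 2)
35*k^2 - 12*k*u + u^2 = (-7*k + u)*(-5*k + u)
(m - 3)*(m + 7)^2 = m^3 + 11*m^2 + 7*m - 147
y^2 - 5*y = y*(y - 5)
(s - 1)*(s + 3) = s^2 + 2*s - 3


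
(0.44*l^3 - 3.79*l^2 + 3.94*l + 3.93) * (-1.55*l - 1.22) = -0.682*l^4 + 5.3377*l^3 - 1.4832*l^2 - 10.8983*l - 4.7946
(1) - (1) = 0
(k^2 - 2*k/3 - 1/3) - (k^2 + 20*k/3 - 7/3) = 2 - 22*k/3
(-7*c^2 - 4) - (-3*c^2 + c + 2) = -4*c^2 - c - 6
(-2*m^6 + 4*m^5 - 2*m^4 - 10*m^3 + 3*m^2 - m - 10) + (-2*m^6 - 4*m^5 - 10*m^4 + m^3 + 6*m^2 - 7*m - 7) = -4*m^6 - 12*m^4 - 9*m^3 + 9*m^2 - 8*m - 17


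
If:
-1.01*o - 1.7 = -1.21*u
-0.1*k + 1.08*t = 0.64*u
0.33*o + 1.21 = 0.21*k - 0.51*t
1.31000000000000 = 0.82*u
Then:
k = 10.87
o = 0.23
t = 1.95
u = 1.60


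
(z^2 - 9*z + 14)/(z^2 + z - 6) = (z - 7)/(z + 3)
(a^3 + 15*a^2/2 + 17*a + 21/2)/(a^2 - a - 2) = (2*a^2 + 13*a + 21)/(2*(a - 2))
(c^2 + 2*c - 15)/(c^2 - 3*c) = (c + 5)/c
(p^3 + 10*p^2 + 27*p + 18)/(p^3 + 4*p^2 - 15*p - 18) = (p + 3)/(p - 3)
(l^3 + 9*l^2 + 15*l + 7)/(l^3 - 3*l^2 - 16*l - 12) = (l^2 + 8*l + 7)/(l^2 - 4*l - 12)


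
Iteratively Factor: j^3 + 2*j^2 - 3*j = (j)*(j^2 + 2*j - 3) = j*(j + 3)*(j - 1)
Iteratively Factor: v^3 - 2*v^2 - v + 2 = (v - 1)*(v^2 - v - 2) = (v - 2)*(v - 1)*(v + 1)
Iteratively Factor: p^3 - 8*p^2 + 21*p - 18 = (p - 3)*(p^2 - 5*p + 6) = (p - 3)^2*(p - 2)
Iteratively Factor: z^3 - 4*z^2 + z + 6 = (z + 1)*(z^2 - 5*z + 6) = (z - 3)*(z + 1)*(z - 2)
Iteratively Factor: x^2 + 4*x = (x)*(x + 4)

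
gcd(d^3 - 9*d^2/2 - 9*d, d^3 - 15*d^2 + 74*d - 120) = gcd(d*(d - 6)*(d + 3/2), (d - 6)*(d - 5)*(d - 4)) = d - 6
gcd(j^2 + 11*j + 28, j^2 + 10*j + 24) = j + 4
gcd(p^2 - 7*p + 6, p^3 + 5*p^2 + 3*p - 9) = p - 1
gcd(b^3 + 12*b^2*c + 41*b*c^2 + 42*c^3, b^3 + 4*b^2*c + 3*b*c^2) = b + 3*c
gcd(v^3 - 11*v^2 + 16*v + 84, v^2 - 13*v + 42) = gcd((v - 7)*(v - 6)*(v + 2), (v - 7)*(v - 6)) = v^2 - 13*v + 42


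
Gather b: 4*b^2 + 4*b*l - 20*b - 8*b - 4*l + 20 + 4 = 4*b^2 + b*(4*l - 28) - 4*l + 24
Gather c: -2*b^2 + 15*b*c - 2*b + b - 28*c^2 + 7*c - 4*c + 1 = -2*b^2 - b - 28*c^2 + c*(15*b + 3) + 1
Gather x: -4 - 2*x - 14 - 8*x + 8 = -10*x - 10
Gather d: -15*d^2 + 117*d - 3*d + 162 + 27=-15*d^2 + 114*d + 189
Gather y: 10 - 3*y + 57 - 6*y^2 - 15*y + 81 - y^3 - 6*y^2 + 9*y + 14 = -y^3 - 12*y^2 - 9*y + 162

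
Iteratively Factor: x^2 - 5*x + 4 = (x - 1)*(x - 4)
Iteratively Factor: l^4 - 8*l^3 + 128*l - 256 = (l + 4)*(l^3 - 12*l^2 + 48*l - 64) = (l - 4)*(l + 4)*(l^2 - 8*l + 16) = (l - 4)^2*(l + 4)*(l - 4)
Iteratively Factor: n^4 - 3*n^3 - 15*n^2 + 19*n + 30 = (n - 2)*(n^3 - n^2 - 17*n - 15) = (n - 2)*(n + 1)*(n^2 - 2*n - 15) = (n - 5)*(n - 2)*(n + 1)*(n + 3)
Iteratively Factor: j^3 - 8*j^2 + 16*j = (j - 4)*(j^2 - 4*j) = (j - 4)^2*(j)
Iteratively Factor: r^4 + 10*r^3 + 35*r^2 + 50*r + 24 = (r + 4)*(r^3 + 6*r^2 + 11*r + 6) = (r + 3)*(r + 4)*(r^2 + 3*r + 2) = (r + 2)*(r + 3)*(r + 4)*(r + 1)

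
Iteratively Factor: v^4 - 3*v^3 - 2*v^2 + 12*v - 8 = (v + 2)*(v^3 - 5*v^2 + 8*v - 4) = (v - 2)*(v + 2)*(v^2 - 3*v + 2) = (v - 2)^2*(v + 2)*(v - 1)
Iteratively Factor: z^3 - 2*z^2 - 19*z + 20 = (z - 1)*(z^2 - z - 20) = (z - 5)*(z - 1)*(z + 4)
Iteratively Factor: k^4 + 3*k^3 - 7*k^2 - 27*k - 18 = (k - 3)*(k^3 + 6*k^2 + 11*k + 6) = (k - 3)*(k + 1)*(k^2 + 5*k + 6) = (k - 3)*(k + 1)*(k + 3)*(k + 2)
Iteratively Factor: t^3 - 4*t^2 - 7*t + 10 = (t + 2)*(t^2 - 6*t + 5) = (t - 1)*(t + 2)*(t - 5)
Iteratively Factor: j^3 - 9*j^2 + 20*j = (j - 4)*(j^2 - 5*j) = (j - 5)*(j - 4)*(j)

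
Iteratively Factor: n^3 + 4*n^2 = (n)*(n^2 + 4*n) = n^2*(n + 4)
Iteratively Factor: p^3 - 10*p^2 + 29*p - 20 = (p - 5)*(p^2 - 5*p + 4) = (p - 5)*(p - 1)*(p - 4)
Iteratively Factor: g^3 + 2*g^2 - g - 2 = (g - 1)*(g^2 + 3*g + 2) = (g - 1)*(g + 1)*(g + 2)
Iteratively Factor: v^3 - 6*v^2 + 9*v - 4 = (v - 4)*(v^2 - 2*v + 1) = (v - 4)*(v - 1)*(v - 1)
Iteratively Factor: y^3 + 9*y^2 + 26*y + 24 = (y + 2)*(y^2 + 7*y + 12) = (y + 2)*(y + 3)*(y + 4)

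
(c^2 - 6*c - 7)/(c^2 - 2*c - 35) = (c + 1)/(c + 5)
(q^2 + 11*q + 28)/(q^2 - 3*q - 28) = (q + 7)/(q - 7)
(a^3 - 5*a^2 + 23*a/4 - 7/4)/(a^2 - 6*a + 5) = (a^2 - 4*a + 7/4)/(a - 5)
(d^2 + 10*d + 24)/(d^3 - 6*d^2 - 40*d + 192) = (d + 4)/(d^2 - 12*d + 32)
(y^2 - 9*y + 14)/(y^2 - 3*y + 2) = (y - 7)/(y - 1)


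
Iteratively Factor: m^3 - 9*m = (m)*(m^2 - 9) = m*(m + 3)*(m - 3)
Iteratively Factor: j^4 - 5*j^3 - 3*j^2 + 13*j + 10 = (j - 2)*(j^3 - 3*j^2 - 9*j - 5) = (j - 2)*(j + 1)*(j^2 - 4*j - 5) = (j - 2)*(j + 1)^2*(j - 5)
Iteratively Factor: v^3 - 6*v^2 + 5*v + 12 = (v + 1)*(v^2 - 7*v + 12) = (v - 4)*(v + 1)*(v - 3)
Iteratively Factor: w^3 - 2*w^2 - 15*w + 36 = (w - 3)*(w^2 + w - 12) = (w - 3)^2*(w + 4)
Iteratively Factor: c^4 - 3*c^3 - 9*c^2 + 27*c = (c - 3)*(c^3 - 9*c) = c*(c - 3)*(c^2 - 9) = c*(c - 3)^2*(c + 3)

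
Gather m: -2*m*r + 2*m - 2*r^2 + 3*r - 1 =m*(2 - 2*r) - 2*r^2 + 3*r - 1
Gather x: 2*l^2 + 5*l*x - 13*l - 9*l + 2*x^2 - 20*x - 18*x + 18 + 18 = 2*l^2 - 22*l + 2*x^2 + x*(5*l - 38) + 36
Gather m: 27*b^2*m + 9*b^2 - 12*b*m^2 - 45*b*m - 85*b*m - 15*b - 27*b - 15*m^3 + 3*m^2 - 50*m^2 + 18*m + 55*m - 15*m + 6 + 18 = 9*b^2 - 42*b - 15*m^3 + m^2*(-12*b - 47) + m*(27*b^2 - 130*b + 58) + 24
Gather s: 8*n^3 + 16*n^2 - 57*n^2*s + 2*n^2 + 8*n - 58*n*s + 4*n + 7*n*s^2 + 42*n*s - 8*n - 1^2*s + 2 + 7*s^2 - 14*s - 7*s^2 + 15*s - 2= 8*n^3 + 18*n^2 + 7*n*s^2 + 4*n + s*(-57*n^2 - 16*n)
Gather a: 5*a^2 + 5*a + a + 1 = 5*a^2 + 6*a + 1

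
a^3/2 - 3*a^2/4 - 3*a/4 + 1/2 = (a/2 + 1/2)*(a - 2)*(a - 1/2)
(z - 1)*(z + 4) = z^2 + 3*z - 4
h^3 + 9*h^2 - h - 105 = (h - 3)*(h + 5)*(h + 7)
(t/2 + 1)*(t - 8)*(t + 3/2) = t^3/2 - 9*t^2/4 - 25*t/2 - 12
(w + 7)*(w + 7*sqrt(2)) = w^2 + 7*w + 7*sqrt(2)*w + 49*sqrt(2)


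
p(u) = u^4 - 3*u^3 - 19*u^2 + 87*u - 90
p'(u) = 4*u^3 - 9*u^2 - 38*u + 87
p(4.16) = 26.62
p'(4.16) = 61.13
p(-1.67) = -266.53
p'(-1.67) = 106.73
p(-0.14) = -102.54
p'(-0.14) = 92.13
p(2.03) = 0.20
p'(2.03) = 6.23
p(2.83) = 0.19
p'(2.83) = -1.96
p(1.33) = -11.83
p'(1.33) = 29.95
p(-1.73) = -272.88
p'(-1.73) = 105.09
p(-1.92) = -292.26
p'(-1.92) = 98.47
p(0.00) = -90.00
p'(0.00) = 87.00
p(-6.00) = 648.00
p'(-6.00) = -873.00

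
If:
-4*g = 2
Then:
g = -1/2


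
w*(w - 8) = w^2 - 8*w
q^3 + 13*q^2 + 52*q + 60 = (q + 2)*(q + 5)*(q + 6)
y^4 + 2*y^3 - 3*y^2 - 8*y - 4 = (y - 2)*(y + 1)^2*(y + 2)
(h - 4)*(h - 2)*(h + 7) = h^3 + h^2 - 34*h + 56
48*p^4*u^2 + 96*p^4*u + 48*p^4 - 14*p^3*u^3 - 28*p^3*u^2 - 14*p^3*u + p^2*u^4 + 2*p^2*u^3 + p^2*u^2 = (-8*p + u)*(-6*p + u)*(p*u + p)^2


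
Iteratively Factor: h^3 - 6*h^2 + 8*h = (h - 4)*(h^2 - 2*h) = h*(h - 4)*(h - 2)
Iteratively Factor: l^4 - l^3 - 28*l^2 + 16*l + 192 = (l - 4)*(l^3 + 3*l^2 - 16*l - 48) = (l - 4)^2*(l^2 + 7*l + 12) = (l - 4)^2*(l + 3)*(l + 4)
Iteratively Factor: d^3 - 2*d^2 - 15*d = (d)*(d^2 - 2*d - 15) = d*(d - 5)*(d + 3)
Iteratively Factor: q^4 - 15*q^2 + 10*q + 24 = (q + 1)*(q^3 - q^2 - 14*q + 24) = (q - 2)*(q + 1)*(q^2 + q - 12) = (q - 2)*(q + 1)*(q + 4)*(q - 3)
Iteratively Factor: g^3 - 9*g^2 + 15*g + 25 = (g - 5)*(g^2 - 4*g - 5) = (g - 5)^2*(g + 1)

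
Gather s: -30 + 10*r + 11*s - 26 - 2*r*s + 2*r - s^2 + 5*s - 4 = 12*r - s^2 + s*(16 - 2*r) - 60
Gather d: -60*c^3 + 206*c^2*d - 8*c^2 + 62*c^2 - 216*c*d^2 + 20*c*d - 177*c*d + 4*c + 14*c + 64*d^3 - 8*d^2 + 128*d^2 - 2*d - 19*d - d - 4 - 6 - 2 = -60*c^3 + 54*c^2 + 18*c + 64*d^3 + d^2*(120 - 216*c) + d*(206*c^2 - 157*c - 22) - 12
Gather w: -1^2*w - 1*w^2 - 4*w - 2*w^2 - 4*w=-3*w^2 - 9*w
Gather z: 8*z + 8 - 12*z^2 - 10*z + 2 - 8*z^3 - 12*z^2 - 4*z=-8*z^3 - 24*z^2 - 6*z + 10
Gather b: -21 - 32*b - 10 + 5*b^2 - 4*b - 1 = 5*b^2 - 36*b - 32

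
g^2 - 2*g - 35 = (g - 7)*(g + 5)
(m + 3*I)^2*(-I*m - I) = -I*m^3 + 6*m^2 - I*m^2 + 6*m + 9*I*m + 9*I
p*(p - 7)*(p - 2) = p^3 - 9*p^2 + 14*p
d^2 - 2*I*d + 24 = (d - 6*I)*(d + 4*I)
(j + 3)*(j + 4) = j^2 + 7*j + 12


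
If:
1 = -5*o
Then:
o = -1/5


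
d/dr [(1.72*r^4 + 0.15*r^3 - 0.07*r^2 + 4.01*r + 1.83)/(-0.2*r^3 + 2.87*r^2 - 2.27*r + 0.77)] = (-0.344*r^6 + 9.8728*r^5 - 11.2967*r^4 + 6.2206*r^3 - 9.9053*r^2 - 10.612*r + 7.2418)/(0.04*r^6 - 1.148*r^5 + 9.1449*r^4 - 13.3378*r^3 + 9.5727*r^2 - 3.4958*r + 0.5929)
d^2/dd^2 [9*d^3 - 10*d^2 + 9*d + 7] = 54*d - 20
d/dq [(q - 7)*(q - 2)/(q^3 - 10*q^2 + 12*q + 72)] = (-q^3 + 12*q^2 - 48*q + 136)/(q^5 - 14*q^4 + 40*q^3 + 144*q^2 - 432*q - 864)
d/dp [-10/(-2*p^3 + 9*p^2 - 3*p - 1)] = 30*(-2*p^2 + 6*p - 1)/(2*p^3 - 9*p^2 + 3*p + 1)^2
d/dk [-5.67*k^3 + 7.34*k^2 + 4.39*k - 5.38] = -17.01*k^2 + 14.68*k + 4.39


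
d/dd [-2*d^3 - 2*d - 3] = -6*d^2 - 2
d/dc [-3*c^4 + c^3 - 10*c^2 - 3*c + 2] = -12*c^3 + 3*c^2 - 20*c - 3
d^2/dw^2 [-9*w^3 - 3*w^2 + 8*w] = -54*w - 6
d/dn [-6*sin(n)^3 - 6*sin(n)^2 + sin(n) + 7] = (-18*sin(n)^2 - 12*sin(n) + 1)*cos(n)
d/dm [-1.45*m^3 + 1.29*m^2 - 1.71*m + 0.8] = -4.35*m^2 + 2.58*m - 1.71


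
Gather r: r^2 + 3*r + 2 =r^2 + 3*r + 2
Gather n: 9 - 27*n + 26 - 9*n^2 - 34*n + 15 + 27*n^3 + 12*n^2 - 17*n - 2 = 27*n^3 + 3*n^2 - 78*n + 48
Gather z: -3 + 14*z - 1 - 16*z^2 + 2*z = -16*z^2 + 16*z - 4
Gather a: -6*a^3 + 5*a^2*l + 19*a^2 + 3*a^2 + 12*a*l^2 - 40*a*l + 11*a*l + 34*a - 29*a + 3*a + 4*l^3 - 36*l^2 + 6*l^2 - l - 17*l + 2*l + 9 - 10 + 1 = -6*a^3 + a^2*(5*l + 22) + a*(12*l^2 - 29*l + 8) + 4*l^3 - 30*l^2 - 16*l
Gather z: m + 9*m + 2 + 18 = 10*m + 20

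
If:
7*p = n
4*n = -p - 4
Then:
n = -28/29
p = -4/29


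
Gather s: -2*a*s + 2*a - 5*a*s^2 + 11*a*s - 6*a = -5*a*s^2 + 9*a*s - 4*a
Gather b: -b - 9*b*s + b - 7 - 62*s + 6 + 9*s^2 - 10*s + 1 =-9*b*s + 9*s^2 - 72*s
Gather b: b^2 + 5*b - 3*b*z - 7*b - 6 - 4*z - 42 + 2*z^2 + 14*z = b^2 + b*(-3*z - 2) + 2*z^2 + 10*z - 48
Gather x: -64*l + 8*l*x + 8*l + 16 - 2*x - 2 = -56*l + x*(8*l - 2) + 14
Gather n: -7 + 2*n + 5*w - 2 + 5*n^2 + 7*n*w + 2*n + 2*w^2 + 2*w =5*n^2 + n*(7*w + 4) + 2*w^2 + 7*w - 9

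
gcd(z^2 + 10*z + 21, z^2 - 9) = z + 3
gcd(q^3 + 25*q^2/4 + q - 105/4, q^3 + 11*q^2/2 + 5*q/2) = q + 5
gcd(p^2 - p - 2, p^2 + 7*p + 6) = p + 1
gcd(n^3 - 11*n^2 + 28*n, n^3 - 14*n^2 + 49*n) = n^2 - 7*n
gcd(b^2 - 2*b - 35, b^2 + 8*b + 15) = b + 5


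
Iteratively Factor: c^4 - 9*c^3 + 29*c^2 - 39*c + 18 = (c - 2)*(c^3 - 7*c^2 + 15*c - 9) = (c - 2)*(c - 1)*(c^2 - 6*c + 9) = (c - 3)*(c - 2)*(c - 1)*(c - 3)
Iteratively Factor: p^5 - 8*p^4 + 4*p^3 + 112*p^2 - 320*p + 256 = (p - 4)*(p^4 - 4*p^3 - 12*p^2 + 64*p - 64) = (p - 4)*(p - 2)*(p^3 - 2*p^2 - 16*p + 32) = (p - 4)*(p - 2)*(p + 4)*(p^2 - 6*p + 8) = (p - 4)*(p - 2)^2*(p + 4)*(p - 4)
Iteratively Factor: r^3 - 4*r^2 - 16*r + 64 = (r - 4)*(r^2 - 16) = (r - 4)*(r + 4)*(r - 4)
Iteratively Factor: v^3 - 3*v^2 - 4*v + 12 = (v - 2)*(v^2 - v - 6) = (v - 3)*(v - 2)*(v + 2)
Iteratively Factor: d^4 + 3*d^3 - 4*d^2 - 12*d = (d)*(d^3 + 3*d^2 - 4*d - 12) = d*(d + 2)*(d^2 + d - 6) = d*(d - 2)*(d + 2)*(d + 3)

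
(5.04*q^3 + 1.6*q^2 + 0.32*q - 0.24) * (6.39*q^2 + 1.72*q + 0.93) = 32.2056*q^5 + 18.8928*q^4 + 9.484*q^3 + 0.5048*q^2 - 0.1152*q - 0.2232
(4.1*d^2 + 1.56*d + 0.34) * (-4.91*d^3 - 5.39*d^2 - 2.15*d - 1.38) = -20.131*d^5 - 29.7586*d^4 - 18.8928*d^3 - 10.8446*d^2 - 2.8838*d - 0.4692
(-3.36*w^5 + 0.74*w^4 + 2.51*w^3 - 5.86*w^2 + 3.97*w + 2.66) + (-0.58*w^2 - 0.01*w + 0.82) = -3.36*w^5 + 0.74*w^4 + 2.51*w^3 - 6.44*w^2 + 3.96*w + 3.48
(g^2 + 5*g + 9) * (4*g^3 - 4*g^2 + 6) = 4*g^5 + 16*g^4 + 16*g^3 - 30*g^2 + 30*g + 54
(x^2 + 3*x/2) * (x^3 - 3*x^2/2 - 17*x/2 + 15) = x^5 - 43*x^3/4 + 9*x^2/4 + 45*x/2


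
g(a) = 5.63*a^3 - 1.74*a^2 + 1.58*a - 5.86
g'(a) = 16.89*a^2 - 3.48*a + 1.58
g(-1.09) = -16.94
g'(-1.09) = 25.44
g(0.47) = -4.92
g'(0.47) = 3.68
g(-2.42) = -99.66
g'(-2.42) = 108.92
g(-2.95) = -170.20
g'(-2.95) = 158.83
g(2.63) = 88.68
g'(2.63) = 109.25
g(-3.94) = -383.44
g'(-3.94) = 277.48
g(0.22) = -5.54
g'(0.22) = 1.63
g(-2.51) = -109.82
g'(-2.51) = 116.72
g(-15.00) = -19422.31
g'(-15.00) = 3854.03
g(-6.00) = -1294.06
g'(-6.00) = 630.50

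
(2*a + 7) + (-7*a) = 7 - 5*a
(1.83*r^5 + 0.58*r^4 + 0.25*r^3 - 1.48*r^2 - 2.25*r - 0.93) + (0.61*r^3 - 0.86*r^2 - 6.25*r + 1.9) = 1.83*r^5 + 0.58*r^4 + 0.86*r^3 - 2.34*r^2 - 8.5*r + 0.97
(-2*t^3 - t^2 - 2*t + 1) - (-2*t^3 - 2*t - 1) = 2 - t^2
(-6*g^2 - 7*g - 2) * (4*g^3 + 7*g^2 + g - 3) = -24*g^5 - 70*g^4 - 63*g^3 - 3*g^2 + 19*g + 6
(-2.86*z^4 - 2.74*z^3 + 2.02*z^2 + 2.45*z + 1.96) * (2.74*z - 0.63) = -7.8364*z^5 - 5.7058*z^4 + 7.261*z^3 + 5.4404*z^2 + 3.8269*z - 1.2348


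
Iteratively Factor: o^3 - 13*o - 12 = (o + 1)*(o^2 - o - 12) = (o - 4)*(o + 1)*(o + 3)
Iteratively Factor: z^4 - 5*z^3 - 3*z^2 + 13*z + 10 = (z - 2)*(z^3 - 3*z^2 - 9*z - 5) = (z - 2)*(z + 1)*(z^2 - 4*z - 5) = (z - 5)*(z - 2)*(z + 1)*(z + 1)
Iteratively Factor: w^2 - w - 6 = (w - 3)*(w + 2)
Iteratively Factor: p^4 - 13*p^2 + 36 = (p + 2)*(p^3 - 2*p^2 - 9*p + 18) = (p - 2)*(p + 2)*(p^2 - 9) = (p - 2)*(p + 2)*(p + 3)*(p - 3)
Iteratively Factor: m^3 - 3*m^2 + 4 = (m - 2)*(m^2 - m - 2) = (m - 2)*(m + 1)*(m - 2)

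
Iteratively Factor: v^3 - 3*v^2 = (v - 3)*(v^2) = v*(v - 3)*(v)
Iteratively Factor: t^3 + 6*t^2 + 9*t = (t + 3)*(t^2 + 3*t) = t*(t + 3)*(t + 3)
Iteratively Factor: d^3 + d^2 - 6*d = (d)*(d^2 + d - 6) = d*(d - 2)*(d + 3)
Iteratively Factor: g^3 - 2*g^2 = (g - 2)*(g^2) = g*(g - 2)*(g)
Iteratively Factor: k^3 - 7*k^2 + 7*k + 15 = (k - 3)*(k^2 - 4*k - 5) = (k - 3)*(k + 1)*(k - 5)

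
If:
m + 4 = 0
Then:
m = -4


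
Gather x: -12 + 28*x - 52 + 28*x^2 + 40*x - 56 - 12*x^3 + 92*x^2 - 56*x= -12*x^3 + 120*x^2 + 12*x - 120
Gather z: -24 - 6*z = -6*z - 24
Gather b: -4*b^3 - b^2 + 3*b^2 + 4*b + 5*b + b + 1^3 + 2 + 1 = -4*b^3 + 2*b^2 + 10*b + 4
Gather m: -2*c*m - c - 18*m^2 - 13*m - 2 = -c - 18*m^2 + m*(-2*c - 13) - 2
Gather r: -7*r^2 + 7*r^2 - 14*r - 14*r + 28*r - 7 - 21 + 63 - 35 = 0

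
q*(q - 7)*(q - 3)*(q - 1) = q^4 - 11*q^3 + 31*q^2 - 21*q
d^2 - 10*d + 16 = (d - 8)*(d - 2)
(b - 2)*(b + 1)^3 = b^4 + b^3 - 3*b^2 - 5*b - 2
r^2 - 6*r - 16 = (r - 8)*(r + 2)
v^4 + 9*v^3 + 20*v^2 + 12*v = v*(v + 1)*(v + 2)*(v + 6)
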